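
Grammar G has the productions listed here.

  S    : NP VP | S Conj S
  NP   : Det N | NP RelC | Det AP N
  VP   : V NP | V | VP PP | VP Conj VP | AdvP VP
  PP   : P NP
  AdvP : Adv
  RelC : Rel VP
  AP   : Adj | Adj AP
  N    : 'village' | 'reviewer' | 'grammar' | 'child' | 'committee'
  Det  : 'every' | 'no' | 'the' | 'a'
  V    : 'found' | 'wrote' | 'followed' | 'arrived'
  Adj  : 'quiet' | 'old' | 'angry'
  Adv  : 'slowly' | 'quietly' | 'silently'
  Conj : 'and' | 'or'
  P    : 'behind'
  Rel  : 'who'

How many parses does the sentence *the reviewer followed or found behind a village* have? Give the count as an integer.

2

The two bracketings:
[S [NP [Det the] [N reviewer]] [VP [VP [VP [V followed]] [Conj or] [VP [V found]]] [PP [P behind] [NP [Det a] [N village]]]]]
[S [NP [Det the] [N reviewer]] [VP [VP [V followed]] [Conj or] [VP [VP [V found]] [PP [P behind] [NP [Det a] [N village]]]]]]
The trees differ in how a recursive rule is bracketed over the same span.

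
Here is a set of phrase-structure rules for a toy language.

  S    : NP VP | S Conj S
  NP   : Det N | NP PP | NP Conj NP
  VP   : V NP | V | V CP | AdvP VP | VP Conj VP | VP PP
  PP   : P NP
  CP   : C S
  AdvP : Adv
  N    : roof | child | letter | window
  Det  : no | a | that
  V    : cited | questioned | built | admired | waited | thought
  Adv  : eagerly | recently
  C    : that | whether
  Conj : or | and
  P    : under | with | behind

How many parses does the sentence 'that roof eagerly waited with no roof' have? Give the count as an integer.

The two bracketings:
[S [NP [Det that] [N roof]] [VP [AdvP [Adv eagerly]] [VP [VP [V waited]] [PP [P with] [NP [Det no] [N roof]]]]]]
[S [NP [Det that] [N roof]] [VP [VP [AdvP [Adv eagerly]] [VP [V waited]]] [PP [P with] [NP [Det no] [N roof]]]]]
The trees differ in how a recursive rule is bracketed over the same span.

2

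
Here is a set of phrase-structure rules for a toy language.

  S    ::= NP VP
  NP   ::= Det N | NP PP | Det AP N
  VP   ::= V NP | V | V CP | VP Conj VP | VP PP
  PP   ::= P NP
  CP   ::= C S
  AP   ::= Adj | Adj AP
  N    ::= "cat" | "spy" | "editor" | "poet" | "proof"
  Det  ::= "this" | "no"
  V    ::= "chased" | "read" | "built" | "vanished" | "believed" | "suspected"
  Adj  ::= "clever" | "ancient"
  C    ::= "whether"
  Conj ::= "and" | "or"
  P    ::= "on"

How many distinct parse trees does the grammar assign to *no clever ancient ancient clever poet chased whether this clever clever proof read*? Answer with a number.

[S [NP [Det no] [AP [Adj clever] [AP [Adj ancient] [AP [Adj ancient] [AP [Adj clever]]]]] [N poet]] [VP [V chased] [CP [C whether] [S [NP [Det this] [AP [Adj clever] [AP [Adj clever]]] [N proof]] [VP [V read]]]]]]
No rule offers an alternative attachment or grouping for any span, so this is the only derivation.

1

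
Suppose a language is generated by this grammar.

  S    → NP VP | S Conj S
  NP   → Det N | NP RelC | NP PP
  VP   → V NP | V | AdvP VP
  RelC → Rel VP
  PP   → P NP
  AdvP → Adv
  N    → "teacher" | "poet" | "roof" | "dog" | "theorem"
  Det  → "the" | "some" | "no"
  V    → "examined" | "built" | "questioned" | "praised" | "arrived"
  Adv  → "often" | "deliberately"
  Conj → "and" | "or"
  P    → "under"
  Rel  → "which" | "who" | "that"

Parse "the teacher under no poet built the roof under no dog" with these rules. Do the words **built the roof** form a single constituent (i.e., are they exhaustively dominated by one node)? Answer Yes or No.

No

[S [NP [NP [Det the] [N teacher]] [PP [P under] [NP [Det no] [N poet]]]] [VP [V built] [NP [NP [Det the] [N roof]] [PP [P under] [NP [Det no] [N dog]]]]]]
The smallest constituent containing 'built the roof' is the VP spanning 'built the roof under no dog'; no single node in the tree dominates exactly the given words.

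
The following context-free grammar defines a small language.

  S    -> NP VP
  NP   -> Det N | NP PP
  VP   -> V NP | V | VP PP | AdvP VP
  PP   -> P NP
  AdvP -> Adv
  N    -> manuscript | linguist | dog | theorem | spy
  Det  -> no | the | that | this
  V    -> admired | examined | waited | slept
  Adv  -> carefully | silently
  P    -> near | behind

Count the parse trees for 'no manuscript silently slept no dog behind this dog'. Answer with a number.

Two of the 3 distinct bracketings:
[S [NP [Det no] [N manuscript]] [VP [VP [AdvP [Adv silently]] [VP [V slept] [NP [Det no] [N dog]]]] [PP [P behind] [NP [Det this] [N dog]]]]]
[S [NP [Det no] [N manuscript]] [VP [AdvP [Adv silently]] [VP [V slept] [NP [NP [Det no] [N dog]] [PP [P behind] [NP [Det this] [N dog]]]]]]]
The difference turns on whether NP → NP PP is used at the relevant span, versus an alternative expansion of NP.

3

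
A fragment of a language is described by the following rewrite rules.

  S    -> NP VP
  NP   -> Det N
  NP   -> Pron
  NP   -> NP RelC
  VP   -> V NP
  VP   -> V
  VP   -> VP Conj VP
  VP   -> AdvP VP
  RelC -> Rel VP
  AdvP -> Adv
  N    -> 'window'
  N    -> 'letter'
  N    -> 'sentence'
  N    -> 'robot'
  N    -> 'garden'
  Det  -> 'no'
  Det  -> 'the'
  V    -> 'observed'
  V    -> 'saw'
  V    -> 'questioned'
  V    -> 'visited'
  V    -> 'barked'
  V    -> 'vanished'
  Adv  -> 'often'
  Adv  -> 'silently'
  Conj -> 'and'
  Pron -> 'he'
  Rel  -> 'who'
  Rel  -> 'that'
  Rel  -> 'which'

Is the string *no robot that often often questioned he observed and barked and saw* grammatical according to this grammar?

[S [NP [NP [Det no] [N robot]] [RelC [Rel that] [VP [AdvP [Adv often]] [VP [AdvP [Adv often]] [VP [V questioned] [NP [Pron he]]]]]]] [VP [VP [V observed]] [Conj and] [VP [VP [V barked]] [Conj and] [VP [V saw]]]]]
Every word is introduced by a lexical rule and the phrasal rules combine the resulting categories into a single S.

Grammatical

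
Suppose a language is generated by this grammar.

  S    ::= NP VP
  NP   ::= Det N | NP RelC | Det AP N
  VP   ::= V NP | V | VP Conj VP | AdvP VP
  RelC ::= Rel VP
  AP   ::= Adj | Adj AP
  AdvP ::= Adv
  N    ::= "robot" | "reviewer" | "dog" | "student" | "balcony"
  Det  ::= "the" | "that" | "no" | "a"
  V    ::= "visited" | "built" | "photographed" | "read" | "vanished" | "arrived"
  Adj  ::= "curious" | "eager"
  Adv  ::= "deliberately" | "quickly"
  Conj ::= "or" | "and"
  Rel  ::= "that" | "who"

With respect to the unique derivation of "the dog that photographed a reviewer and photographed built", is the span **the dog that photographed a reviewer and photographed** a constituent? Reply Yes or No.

Yes

[S [NP [NP [Det the] [N dog]] [RelC [Rel that] [VP [VP [V photographed] [NP [Det a] [N reviewer]]] [Conj and] [VP [V photographed]]]]] [VP [V built]]]
The words 'the dog that photographed a reviewer and photographed' are exhaustively dominated by a single NP node (built by NP → NP RelC), so they form a constituent.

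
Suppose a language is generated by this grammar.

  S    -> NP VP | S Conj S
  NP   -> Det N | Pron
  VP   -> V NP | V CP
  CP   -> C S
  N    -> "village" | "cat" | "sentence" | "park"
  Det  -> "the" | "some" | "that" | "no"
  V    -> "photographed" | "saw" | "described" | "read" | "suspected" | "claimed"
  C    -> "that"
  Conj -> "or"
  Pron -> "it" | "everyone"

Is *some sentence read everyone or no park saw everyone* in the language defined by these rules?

Grammatical

[S [S [NP [Det some] [N sentence]] [VP [V read] [NP [Pron everyone]]]] [Conj or] [S [NP [Det no] [N park]] [VP [V saw] [NP [Pron everyone]]]]]
Every word is introduced by a lexical rule and the phrasal rules combine the resulting categories into a single S.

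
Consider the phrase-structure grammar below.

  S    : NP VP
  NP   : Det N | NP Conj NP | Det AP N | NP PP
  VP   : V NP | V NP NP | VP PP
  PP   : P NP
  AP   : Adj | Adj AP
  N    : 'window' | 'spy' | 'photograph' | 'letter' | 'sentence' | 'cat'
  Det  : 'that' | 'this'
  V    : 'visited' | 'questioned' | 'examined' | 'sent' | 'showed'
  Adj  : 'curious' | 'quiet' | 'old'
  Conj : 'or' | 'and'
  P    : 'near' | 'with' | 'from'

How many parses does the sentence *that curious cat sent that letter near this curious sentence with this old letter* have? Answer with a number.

5

Two of the 5 distinct bracketings:
[S [NP [Det that] [AP [Adj curious]] [N cat]] [VP [V sent] [NP [NP [Det that] [N letter]] [PP [P near] [NP [NP [Det this] [AP [Adj curious]] [N sentence]] [PP [P with] [NP [Det this] [AP [Adj old]] [N letter]]]]]]]]
[S [NP [Det that] [AP [Adj curious]] [N cat]] [VP [V sent] [NP [NP [NP [Det that] [N letter]] [PP [P near] [NP [Det this] [AP [Adj curious]] [N sentence]]]] [PP [P with] [NP [Det this] [AP [Adj old]] [N letter]]]]]]
The trees differ in how a recursive rule is bracketed over the same span.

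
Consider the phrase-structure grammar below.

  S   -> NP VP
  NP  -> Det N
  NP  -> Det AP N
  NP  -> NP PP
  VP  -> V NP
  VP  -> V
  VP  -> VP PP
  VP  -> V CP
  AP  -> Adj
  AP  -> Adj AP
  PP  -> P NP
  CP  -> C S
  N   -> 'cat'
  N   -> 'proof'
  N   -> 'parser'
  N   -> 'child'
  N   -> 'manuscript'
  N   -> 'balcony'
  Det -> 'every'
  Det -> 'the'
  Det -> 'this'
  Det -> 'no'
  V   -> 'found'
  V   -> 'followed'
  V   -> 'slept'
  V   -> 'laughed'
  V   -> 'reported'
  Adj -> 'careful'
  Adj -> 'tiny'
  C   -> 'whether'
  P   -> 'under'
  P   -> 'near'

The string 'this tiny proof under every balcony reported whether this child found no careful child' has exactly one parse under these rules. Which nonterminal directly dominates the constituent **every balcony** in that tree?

S
  NP
    NP
      Det: this
      AP
        Adj: tiny
      N: proof
    PP
      P: under
      NP
        Det: every
        N: balcony
  VP
    V: reported
    CP
      C: whether
      S
        NP
          Det: this
          N: child
        VP
          V: found
          NP
            Det: no
            AP
              Adj: careful
            N: child
The span 'every balcony' is the NP node built by NP → Det N.
Its mother is the PP built by PP → P NP.

PP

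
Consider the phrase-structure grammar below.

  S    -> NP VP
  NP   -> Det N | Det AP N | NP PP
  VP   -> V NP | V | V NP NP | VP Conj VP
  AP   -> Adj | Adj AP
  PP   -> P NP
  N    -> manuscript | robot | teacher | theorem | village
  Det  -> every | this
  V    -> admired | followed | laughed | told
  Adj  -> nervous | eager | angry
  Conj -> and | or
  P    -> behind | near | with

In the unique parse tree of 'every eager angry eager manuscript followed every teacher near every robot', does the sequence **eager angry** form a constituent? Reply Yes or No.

No

[S [NP [Det every] [AP [Adj eager] [AP [Adj angry] [AP [Adj eager]]]] [N manuscript]] [VP [V followed] [NP [NP [Det every] [N teacher]] [PP [P near] [NP [Det every] [N robot]]]]]]
The smallest constituent containing 'eager angry' is the AP spanning 'eager angry eager'; no single node in the tree dominates exactly the given words.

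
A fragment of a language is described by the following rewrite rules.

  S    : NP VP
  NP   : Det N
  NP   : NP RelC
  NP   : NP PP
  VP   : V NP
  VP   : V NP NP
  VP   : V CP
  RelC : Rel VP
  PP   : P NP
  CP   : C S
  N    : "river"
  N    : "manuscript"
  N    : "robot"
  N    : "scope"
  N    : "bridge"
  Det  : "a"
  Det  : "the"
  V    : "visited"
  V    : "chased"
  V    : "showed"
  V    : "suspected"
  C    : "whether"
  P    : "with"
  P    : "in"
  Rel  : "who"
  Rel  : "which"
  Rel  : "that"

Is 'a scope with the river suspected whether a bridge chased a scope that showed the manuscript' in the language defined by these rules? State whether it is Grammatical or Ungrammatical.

S
  NP
    NP
      Det: a
      N: scope
    PP
      P: with
      NP
        Det: the
        N: river
  VP
    V: suspected
    CP
      C: whether
      S
        NP
          Det: a
          N: bridge
        VP
          V: chased
          NP
            NP
              Det: a
              N: scope
            RelC
              Rel: that
              VP
                V: showed
                NP
                  Det: the
                  N: manuscript
Each bracket corresponds to one application of a listed rule, so the string is derivable from S.

Grammatical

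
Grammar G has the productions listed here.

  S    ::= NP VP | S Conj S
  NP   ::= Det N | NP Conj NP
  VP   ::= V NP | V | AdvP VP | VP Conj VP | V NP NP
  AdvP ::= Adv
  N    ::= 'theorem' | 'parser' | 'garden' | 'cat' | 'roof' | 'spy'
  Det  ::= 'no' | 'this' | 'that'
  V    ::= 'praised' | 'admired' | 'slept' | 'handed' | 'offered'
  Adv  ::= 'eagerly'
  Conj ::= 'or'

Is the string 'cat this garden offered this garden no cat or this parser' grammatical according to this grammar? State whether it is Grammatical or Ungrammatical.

For S → NP VP, no prefix of the string parses as an NP. The alternative S rule S → S Conj S likewise has no satisfying split.

Ungrammatical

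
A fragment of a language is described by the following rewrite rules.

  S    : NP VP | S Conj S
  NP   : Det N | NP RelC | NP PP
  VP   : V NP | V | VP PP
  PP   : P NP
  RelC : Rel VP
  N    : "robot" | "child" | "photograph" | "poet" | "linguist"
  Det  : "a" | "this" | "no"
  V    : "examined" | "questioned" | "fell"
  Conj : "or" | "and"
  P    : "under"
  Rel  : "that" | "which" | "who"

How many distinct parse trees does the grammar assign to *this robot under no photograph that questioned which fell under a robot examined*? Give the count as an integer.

Two of the 7 distinct bracketings:
[S [NP [NP [NP [NP [Det this] [N robot]] [PP [P under] [NP [Det no] [N photograph]]]] [RelC [Rel that] [VP [V questioned]]]] [RelC [Rel which] [VP [VP [V fell]] [PP [P under] [NP [Det a] [N robot]]]]]] [VP [V examined]]]
[S [NP [NP [NP [Det this] [N robot]] [PP [P under] [NP [NP [Det no] [N photograph]] [RelC [Rel that] [VP [V questioned]]]]]] [RelC [Rel which] [VP [VP [V fell]] [PP [P under] [NP [Det a] [N robot]]]]]] [VP [V examined]]]
The trees differ in how a recursive rule is bracketed over the same span.

7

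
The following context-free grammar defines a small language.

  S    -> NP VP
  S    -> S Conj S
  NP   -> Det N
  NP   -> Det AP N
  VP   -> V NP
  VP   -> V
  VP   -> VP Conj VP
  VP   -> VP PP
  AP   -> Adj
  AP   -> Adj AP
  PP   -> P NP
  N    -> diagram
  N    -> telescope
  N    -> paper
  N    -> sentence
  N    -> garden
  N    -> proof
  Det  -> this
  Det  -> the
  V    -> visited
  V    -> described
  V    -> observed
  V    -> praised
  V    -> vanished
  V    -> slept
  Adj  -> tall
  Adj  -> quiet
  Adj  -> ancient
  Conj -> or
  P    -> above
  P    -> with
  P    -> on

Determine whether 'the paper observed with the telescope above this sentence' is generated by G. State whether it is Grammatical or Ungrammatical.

Grammatical

[S [NP [Det the] [N paper]] [VP [VP [VP [V observed]] [PP [P with] [NP [Det the] [N telescope]]]] [PP [P above] [NP [Det this] [N sentence]]]]]
Each bracket corresponds to one application of a listed rule, so the string is derivable from S.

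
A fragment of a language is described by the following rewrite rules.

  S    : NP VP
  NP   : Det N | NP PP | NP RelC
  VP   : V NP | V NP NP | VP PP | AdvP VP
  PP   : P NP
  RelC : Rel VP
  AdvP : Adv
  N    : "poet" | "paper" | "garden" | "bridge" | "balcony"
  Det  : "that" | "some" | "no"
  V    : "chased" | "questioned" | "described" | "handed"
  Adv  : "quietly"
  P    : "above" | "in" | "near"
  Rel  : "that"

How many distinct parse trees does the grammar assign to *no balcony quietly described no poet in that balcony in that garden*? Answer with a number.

9

Two of the 9 distinct bracketings:
[S [NP [Det no] [N balcony]] [VP [VP [AdvP [Adv quietly]] [VP [V described] [NP [Det no] [N poet]]]] [PP [P in] [NP [NP [Det that] [N balcony]] [PP [P in] [NP [Det that] [N garden]]]]]]]
[S [NP [Det no] [N balcony]] [VP [VP [VP [AdvP [Adv quietly]] [VP [V described] [NP [Det no] [N poet]]]] [PP [P in] [NP [Det that] [N balcony]]]] [PP [P in] [NP [Det that] [N garden]]]]]
The difference turns on whether NP → NP PP is used at the relevant span, versus an alternative expansion of NP.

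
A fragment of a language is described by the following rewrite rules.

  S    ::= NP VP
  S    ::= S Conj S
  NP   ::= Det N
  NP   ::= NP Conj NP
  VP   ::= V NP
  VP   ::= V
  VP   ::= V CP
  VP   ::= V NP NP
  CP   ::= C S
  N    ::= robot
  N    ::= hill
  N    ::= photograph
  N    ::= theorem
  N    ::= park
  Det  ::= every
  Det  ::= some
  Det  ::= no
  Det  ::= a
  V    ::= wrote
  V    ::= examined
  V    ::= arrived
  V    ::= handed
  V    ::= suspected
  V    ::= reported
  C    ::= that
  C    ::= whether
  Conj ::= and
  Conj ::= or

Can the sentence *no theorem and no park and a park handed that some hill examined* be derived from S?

[S [NP [NP [Det no] [N theorem]] [Conj and] [NP [NP [Det no] [N park]] [Conj and] [NP [Det a] [N park]]]] [VP [V handed] [CP [C that] [S [NP [Det some] [N hill]] [VP [V examined]]]]]]
Every word is introduced by a lexical rule and the phrasal rules combine the resulting categories into a single S.

Grammatical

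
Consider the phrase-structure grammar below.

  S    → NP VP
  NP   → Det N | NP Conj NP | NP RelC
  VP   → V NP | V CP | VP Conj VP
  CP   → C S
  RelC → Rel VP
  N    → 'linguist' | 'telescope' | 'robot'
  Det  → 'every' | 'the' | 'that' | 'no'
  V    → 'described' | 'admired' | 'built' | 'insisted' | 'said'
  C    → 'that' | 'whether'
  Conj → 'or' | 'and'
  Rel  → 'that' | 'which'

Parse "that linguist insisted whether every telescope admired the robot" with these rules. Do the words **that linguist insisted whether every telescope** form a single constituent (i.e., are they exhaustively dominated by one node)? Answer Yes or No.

No

[S [NP [Det that] [N linguist]] [VP [V insisted] [CP [C whether] [S [NP [Det every] [N telescope]] [VP [V admired] [NP [Det the] [N robot]]]]]]]
The smallest constituent containing 'that linguist insisted whether every telescope' is the S spanning 'that linguist insisted whether every telescope admired the robot'; no single node in the tree dominates exactly the given words.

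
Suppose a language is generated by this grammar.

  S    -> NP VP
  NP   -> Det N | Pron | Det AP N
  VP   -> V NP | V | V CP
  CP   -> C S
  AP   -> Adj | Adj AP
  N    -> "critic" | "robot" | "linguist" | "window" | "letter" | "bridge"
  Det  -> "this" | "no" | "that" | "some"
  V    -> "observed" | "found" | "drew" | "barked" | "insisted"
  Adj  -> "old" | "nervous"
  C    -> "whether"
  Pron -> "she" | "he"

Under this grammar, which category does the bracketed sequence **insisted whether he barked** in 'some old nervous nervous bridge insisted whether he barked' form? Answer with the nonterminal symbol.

VP

S
  NP
    Det: some
    AP
      Adj: old
      AP
        Adj: nervous
        AP
          Adj: nervous
    N: bridge
  VP
    V: insisted
    CP
      C: whether
      S
        NP
          Pron: he
        VP
          V: barked
The span 'insisted whether he barked' is the VP node built by VP → V CP.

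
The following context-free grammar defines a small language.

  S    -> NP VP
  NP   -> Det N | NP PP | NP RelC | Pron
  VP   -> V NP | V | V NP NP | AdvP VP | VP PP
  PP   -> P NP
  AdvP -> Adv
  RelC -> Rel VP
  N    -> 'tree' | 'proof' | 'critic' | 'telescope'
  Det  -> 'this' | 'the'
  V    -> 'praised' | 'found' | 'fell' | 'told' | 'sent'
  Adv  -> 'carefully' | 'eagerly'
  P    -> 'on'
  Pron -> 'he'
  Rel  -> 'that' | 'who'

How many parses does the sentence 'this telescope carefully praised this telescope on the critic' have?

3

Two of the 3 distinct bracketings:
[S [NP [Det this] [N telescope]] [VP [AdvP [Adv carefully]] [VP [V praised] [NP [NP [Det this] [N telescope]] [PP [P on] [NP [Det the] [N critic]]]]]]]
[S [NP [Det this] [N telescope]] [VP [AdvP [Adv carefully]] [VP [VP [V praised] [NP [Det this] [N telescope]]] [PP [P on] [NP [Det the] [N critic]]]]]]
The difference turns on whether NP → NP PP is used at the relevant span, versus an alternative expansion of NP.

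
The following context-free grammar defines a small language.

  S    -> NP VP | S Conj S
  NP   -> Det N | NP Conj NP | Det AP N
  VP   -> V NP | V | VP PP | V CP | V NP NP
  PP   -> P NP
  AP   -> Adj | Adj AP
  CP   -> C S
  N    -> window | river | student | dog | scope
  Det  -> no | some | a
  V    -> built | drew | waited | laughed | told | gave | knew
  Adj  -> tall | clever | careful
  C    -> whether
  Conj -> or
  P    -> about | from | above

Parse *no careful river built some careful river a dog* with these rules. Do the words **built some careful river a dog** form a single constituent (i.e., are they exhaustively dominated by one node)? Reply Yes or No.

Yes

[S [NP [Det no] [AP [Adj careful]] [N river]] [VP [V built] [NP [Det some] [AP [Adj careful]] [N river]] [NP [Det a] [N dog]]]]
The words 'built some careful river a dog' are exhaustively dominated by a single VP node (built by VP → V NP NP), so they form a constituent.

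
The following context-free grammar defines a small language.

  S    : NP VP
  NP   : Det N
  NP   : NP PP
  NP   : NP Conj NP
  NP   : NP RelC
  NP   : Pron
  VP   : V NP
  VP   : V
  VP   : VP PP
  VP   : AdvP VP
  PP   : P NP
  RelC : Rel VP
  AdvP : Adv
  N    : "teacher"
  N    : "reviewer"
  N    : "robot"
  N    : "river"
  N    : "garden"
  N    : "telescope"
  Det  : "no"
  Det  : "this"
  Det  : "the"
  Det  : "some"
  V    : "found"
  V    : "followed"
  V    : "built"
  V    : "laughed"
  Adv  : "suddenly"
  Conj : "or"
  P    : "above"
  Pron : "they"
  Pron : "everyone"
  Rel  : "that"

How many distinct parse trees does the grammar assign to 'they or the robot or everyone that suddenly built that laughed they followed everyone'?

9

Two of the 9 distinct bracketings:
[S [NP [NP [Pron they]] [Conj or] [NP [NP [Det the] [N robot]] [Conj or] [NP [NP [NP [Pron everyone]] [RelC [Rel that] [VP [AdvP [Adv suddenly]] [VP [V built]]]]] [RelC [Rel that] [VP [V laughed] [NP [Pron they]]]]]]] [VP [V followed] [NP [Pron everyone]]]]
[S [NP [NP [Pron they]] [Conj or] [NP [NP [NP [Det the] [N robot]] [Conj or] [NP [NP [Pron everyone]] [RelC [Rel that] [VP [AdvP [Adv suddenly]] [VP [V built]]]]]] [RelC [Rel that] [VP [V laughed] [NP [Pron they]]]]]] [VP [V followed] [NP [Pron everyone]]]]
The trees differ in how a recursive rule is bracketed over the same span.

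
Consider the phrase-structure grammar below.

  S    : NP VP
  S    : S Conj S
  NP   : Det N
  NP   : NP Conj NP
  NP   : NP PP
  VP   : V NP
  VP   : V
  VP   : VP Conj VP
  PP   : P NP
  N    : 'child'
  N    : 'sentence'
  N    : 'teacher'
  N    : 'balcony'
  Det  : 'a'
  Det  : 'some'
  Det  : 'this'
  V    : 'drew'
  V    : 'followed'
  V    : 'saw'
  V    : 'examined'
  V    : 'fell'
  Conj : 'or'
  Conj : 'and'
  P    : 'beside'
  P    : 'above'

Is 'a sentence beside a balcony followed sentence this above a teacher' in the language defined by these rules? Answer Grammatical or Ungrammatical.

A V word can never sit immediately before an N word in any string this grammar generates, so the substring 'followed sentence' rules out a derivation.

Ungrammatical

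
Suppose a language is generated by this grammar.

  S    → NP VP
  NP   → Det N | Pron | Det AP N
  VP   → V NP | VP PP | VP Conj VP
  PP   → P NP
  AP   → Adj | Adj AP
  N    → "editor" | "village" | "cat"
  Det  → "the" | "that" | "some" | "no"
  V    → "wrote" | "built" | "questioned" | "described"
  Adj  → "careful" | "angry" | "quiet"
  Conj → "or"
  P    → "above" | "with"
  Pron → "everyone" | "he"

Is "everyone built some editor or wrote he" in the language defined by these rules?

Grammatical

S
  NP
    Pron: everyone
  VP
    VP
      V: built
      NP
        Det: some
        N: editor
    Conj: or
    VP
      V: wrote
      NP
        Pron: he
Each bracket corresponds to one application of a listed rule, so the string is derivable from S.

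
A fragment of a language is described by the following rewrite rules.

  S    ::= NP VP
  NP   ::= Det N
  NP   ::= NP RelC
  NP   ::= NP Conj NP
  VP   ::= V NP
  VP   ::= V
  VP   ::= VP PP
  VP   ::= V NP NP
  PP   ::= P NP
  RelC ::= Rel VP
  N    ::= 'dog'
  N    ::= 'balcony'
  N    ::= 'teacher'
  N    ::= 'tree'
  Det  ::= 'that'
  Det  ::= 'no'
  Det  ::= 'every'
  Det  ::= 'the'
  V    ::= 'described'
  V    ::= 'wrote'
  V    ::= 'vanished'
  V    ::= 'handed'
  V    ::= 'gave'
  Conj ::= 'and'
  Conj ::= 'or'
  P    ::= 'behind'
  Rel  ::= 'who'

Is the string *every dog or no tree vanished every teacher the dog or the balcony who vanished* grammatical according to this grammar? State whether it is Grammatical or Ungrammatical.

S
  NP
    NP
      Det: every
      N: dog
    Conj: or
    NP
      Det: no
      N: tree
  VP
    V: vanished
    NP
      Det: every
      N: teacher
    NP
      NP
        NP
          Det: the
          N: dog
        Conj: or
        NP
          Det: the
          N: balcony
      RelC
        Rel: who
        VP
          V: vanished
Each bracket corresponds to one application of a listed rule, so the string is derivable from S.

Grammatical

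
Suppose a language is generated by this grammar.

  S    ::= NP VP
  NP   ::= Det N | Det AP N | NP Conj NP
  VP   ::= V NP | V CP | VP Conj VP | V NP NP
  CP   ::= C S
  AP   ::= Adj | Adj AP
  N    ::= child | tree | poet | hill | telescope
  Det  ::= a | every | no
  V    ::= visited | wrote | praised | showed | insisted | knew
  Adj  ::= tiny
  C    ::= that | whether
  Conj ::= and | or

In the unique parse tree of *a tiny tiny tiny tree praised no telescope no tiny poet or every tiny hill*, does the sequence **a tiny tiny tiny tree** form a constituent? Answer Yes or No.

Yes

[S [NP [Det a] [AP [Adj tiny] [AP [Adj tiny] [AP [Adj tiny]]]] [N tree]] [VP [V praised] [NP [Det no] [N telescope]] [NP [NP [Det no] [AP [Adj tiny]] [N poet]] [Conj or] [NP [Det every] [AP [Adj tiny]] [N hill]]]]]
The words 'a tiny tiny tiny tree' are exhaustively dominated by a single NP node (built by NP → Det AP N), so they form a constituent.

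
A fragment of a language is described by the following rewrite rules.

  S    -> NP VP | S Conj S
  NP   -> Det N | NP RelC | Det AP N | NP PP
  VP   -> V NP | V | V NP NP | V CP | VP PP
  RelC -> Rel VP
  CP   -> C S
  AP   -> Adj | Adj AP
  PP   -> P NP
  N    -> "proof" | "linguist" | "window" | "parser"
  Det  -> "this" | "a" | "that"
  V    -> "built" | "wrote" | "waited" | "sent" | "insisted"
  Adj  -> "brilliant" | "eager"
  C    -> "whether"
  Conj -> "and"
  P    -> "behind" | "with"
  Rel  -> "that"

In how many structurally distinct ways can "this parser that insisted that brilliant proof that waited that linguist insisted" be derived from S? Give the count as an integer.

Two of the 3 distinct bracketings:
[S [NP [NP [Det this] [N parser]] [RelC [Rel that] [VP [V insisted] [NP [NP [Det that] [AP [Adj brilliant]] [N proof]] [RelC [Rel that] [VP [V waited] [NP [Det that] [N linguist]]]]]]]] [VP [V insisted]]]
[S [NP [NP [Det this] [N parser]] [RelC [Rel that] [VP [V insisted] [NP [NP [Det that] [AP [Adj brilliant]] [N proof]] [RelC [Rel that] [VP [V waited]]]] [NP [Det that] [N linguist]]]]] [VP [V insisted]]]
The difference turns on whether VP → V NP is used at the relevant span, versus an alternative expansion of VP.

3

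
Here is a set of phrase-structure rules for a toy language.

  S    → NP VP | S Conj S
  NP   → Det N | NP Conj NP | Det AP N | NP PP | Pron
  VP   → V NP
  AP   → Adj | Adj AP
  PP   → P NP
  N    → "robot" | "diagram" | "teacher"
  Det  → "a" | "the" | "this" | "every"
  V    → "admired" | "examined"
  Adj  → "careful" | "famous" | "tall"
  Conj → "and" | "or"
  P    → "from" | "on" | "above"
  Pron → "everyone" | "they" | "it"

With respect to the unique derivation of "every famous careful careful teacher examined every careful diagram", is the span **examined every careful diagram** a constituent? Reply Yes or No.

[S [NP [Det every] [AP [Adj famous] [AP [Adj careful] [AP [Adj careful]]]] [N teacher]] [VP [V examined] [NP [Det every] [AP [Adj careful]] [N diagram]]]]
The words 'examined every careful diagram' are exhaustively dominated by a single VP node (built by VP → V NP), so they form a constituent.

Yes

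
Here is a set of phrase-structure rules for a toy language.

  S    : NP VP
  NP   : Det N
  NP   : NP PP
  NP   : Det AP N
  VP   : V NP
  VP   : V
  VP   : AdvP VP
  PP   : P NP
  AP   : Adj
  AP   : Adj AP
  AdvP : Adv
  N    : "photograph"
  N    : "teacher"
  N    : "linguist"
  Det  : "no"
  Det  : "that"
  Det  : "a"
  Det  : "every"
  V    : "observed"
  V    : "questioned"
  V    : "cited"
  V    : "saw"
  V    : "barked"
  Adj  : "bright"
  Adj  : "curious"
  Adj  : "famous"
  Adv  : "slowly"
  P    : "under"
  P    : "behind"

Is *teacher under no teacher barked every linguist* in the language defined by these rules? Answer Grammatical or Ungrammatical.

Ungrammatical

For S → NP VP, no prefix of the string parses as an NP.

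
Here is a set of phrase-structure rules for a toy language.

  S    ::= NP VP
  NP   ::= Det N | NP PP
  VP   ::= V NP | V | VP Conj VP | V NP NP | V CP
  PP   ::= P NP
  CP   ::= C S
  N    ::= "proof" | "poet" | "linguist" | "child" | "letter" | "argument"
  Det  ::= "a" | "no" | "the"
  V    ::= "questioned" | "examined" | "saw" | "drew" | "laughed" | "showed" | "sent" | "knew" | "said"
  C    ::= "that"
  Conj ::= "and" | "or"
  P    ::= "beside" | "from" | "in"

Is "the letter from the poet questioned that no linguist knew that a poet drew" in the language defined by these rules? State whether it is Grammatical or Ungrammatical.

S
  NP
    NP
      Det: the
      N: letter
    PP
      P: from
      NP
        Det: the
        N: poet
  VP
    V: questioned
    CP
      C: that
      S
        NP
          Det: no
          N: linguist
        VP
          V: knew
          CP
            C: that
            S
              NP
                Det: a
                N: poet
              VP
                V: drew
Every word is introduced by a lexical rule and the phrasal rules combine the resulting categories into a single S.

Grammatical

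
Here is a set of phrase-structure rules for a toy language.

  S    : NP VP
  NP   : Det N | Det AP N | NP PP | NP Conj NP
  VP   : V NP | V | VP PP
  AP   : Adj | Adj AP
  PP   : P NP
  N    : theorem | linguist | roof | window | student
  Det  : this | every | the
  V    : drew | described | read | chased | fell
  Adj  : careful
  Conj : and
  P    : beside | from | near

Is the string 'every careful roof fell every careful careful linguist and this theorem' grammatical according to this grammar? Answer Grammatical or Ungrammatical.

S
  NP
    Det: every
    AP
      Adj: careful
    N: roof
  VP
    V: fell
    NP
      NP
        Det: every
        AP
          Adj: careful
          AP
            Adj: careful
        N: linguist
      Conj: and
      NP
        Det: this
        N: theorem
Each bracket corresponds to one application of a listed rule, so the string is derivable from S.

Grammatical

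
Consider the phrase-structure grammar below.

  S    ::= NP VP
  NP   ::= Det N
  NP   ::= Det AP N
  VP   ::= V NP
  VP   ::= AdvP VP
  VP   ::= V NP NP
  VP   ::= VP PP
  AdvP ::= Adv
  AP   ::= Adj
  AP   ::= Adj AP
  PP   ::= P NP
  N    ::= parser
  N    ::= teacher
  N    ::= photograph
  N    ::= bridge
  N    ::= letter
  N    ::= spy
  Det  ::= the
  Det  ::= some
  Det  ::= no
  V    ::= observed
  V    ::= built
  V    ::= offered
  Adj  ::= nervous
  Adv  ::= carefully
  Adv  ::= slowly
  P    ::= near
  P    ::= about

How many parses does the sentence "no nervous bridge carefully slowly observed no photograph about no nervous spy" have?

Two of the 3 distinct bracketings:
[S [NP [Det no] [AP [Adj nervous]] [N bridge]] [VP [AdvP [Adv carefully]] [VP [AdvP [Adv slowly]] [VP [VP [V observed] [NP [Det no] [N photograph]]] [PP [P about] [NP [Det no] [AP [Adj nervous]] [N spy]]]]]]]
[S [NP [Det no] [AP [Adj nervous]] [N bridge]] [VP [AdvP [Adv carefully]] [VP [VP [AdvP [Adv slowly]] [VP [V observed] [NP [Det no] [N photograph]]]] [PP [P about] [NP [Det no] [AP [Adj nervous]] [N spy]]]]]]
The trees differ in how a recursive rule is bracketed over the same span.

3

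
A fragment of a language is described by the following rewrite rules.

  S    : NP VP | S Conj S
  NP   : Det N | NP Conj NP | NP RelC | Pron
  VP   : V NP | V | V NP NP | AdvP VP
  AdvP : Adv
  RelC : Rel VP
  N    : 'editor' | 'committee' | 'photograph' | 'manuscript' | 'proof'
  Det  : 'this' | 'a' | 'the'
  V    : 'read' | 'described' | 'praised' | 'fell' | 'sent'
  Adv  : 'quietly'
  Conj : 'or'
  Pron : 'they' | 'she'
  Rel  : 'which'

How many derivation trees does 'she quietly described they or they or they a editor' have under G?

2

The two bracketings:
[S [NP [Pron she]] [VP [AdvP [Adv quietly]] [VP [V described] [NP [NP [Pron they]] [Conj or] [NP [NP [Pron they]] [Conj or] [NP [Pron they]]]] [NP [Det a] [N editor]]]]]
[S [NP [Pron she]] [VP [AdvP [Adv quietly]] [VP [V described] [NP [NP [NP [Pron they]] [Conj or] [NP [Pron they]]] [Conj or] [NP [Pron they]]] [NP [Det a] [N editor]]]]]
The trees differ in how a recursive rule is bracketed over the same span.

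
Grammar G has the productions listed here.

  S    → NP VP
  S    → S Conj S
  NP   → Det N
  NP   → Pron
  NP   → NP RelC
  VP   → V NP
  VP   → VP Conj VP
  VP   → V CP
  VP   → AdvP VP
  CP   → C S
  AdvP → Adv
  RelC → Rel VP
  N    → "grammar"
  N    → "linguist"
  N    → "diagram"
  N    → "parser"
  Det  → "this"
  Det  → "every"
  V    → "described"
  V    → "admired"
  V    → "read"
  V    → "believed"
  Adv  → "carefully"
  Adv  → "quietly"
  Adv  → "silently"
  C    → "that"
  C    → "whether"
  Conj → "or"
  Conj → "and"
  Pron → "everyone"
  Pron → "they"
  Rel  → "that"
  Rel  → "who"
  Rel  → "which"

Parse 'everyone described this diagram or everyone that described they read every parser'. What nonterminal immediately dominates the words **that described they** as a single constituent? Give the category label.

RelC

[S [S [NP [Pron everyone]] [VP [V described] [NP [Det this] [N diagram]]]] [Conj or] [S [NP [NP [Pron everyone]] [RelC [Rel that] [VP [V described] [NP [Pron they]]]]] [VP [V read] [NP [Det every] [N parser]]]]]
The span 'that described they' is the RelC node built by RelC → Rel VP.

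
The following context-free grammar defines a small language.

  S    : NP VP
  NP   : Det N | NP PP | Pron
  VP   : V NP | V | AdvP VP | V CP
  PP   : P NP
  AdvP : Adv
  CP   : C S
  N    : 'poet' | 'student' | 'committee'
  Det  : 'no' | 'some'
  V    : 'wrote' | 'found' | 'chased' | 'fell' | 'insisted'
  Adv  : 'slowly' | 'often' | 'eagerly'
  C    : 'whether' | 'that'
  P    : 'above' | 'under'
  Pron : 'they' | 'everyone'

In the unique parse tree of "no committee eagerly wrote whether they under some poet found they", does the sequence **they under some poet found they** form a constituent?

Yes

[S [NP [Det no] [N committee]] [VP [AdvP [Adv eagerly]] [VP [V wrote] [CP [C whether] [S [NP [NP [Pron they]] [PP [P under] [NP [Det some] [N poet]]]] [VP [V found] [NP [Pron they]]]]]]]]
The words 'they under some poet found they' are exhaustively dominated by a single S node (built by S → NP VP), so they form a constituent.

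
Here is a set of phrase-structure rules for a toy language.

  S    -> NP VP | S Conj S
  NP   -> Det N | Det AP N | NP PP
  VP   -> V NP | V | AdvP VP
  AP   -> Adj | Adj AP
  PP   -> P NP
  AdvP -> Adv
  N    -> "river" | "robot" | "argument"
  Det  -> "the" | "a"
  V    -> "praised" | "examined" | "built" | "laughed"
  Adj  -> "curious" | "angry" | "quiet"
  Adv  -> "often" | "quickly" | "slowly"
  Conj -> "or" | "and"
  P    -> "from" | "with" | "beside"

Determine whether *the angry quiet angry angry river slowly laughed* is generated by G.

Grammatical

S
  NP
    Det: the
    AP
      Adj: angry
      AP
        Adj: quiet
        AP
          Adj: angry
          AP
            Adj: angry
    N: river
  VP
    AdvP
      Adv: slowly
    VP
      V: laughed
Every word is introduced by a lexical rule and the phrasal rules combine the resulting categories into a single S.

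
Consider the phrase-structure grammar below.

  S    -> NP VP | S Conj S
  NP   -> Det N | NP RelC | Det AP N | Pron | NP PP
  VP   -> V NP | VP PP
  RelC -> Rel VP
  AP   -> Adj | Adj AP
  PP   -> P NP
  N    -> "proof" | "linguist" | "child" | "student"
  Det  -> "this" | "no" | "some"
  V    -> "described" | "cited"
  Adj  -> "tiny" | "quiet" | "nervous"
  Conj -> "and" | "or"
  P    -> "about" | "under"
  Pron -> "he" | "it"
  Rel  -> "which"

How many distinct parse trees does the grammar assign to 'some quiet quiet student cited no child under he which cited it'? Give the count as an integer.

3

Two of the 3 distinct bracketings:
[S [NP [Det some] [AP [Adj quiet] [AP [Adj quiet]]] [N student]] [VP [V cited] [NP [NP [NP [Det no] [N child]] [PP [P under] [NP [Pron he]]]] [RelC [Rel which] [VP [V cited] [NP [Pron it]]]]]]]
[S [NP [Det some] [AP [Adj quiet] [AP [Adj quiet]]] [N student]] [VP [V cited] [NP [NP [Det no] [N child]] [PP [P under] [NP [NP [Pron he]] [RelC [Rel which] [VP [V cited] [NP [Pron it]]]]]]]]]
The trees differ in how a recursive rule is bracketed over the same span.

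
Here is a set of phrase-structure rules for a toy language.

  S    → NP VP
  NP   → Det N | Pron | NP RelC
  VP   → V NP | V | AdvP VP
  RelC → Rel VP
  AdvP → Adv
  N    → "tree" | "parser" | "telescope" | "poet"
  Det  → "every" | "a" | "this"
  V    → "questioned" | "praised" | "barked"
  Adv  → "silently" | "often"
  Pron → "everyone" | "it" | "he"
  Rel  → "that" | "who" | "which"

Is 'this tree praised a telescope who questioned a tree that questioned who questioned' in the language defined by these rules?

Grammatical

[S [NP [Det this] [N tree]] [VP [V praised] [NP [NP [Det a] [N telescope]] [RelC [Rel who] [VP [V questioned] [NP [NP [NP [Det a] [N tree]] [RelC [Rel that] [VP [V questioned]]]] [RelC [Rel who] [VP [V questioned]]]]]]]]]
Every word is introduced by a lexical rule and the phrasal rules combine the resulting categories into a single S.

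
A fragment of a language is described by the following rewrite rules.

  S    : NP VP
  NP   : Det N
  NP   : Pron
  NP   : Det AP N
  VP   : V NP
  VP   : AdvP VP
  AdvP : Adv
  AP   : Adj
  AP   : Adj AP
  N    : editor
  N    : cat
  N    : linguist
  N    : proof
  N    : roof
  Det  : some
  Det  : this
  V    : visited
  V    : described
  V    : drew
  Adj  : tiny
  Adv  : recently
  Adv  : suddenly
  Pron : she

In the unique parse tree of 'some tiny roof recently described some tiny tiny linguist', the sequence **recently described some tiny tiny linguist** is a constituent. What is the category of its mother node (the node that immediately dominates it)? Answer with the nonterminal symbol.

S

[S [NP [Det some] [AP [Adj tiny]] [N roof]] [VP [AdvP [Adv recently]] [VP [V described] [NP [Det some] [AP [Adj tiny] [AP [Adj tiny]]] [N linguist]]]]]
The span 'recently described some tiny tiny linguist' is the VP node built by VP → AdvP VP.
Its mother is the S built by S → NP VP.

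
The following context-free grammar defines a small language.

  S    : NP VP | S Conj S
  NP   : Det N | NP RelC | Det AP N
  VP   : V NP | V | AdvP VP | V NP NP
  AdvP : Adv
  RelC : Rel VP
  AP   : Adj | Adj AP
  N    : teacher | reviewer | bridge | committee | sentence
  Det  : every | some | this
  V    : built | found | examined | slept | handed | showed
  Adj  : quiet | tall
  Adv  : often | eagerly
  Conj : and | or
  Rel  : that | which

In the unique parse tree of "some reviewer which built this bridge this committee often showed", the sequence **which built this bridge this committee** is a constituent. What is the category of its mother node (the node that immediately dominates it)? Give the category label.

[S [NP [NP [Det some] [N reviewer]] [RelC [Rel which] [VP [V built] [NP [Det this] [N bridge]] [NP [Det this] [N committee]]]]] [VP [AdvP [Adv often]] [VP [V showed]]]]
The span 'which built this bridge this committee' is the RelC node built by RelC → Rel VP.
Its mother is the NP built by NP → NP RelC.

NP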